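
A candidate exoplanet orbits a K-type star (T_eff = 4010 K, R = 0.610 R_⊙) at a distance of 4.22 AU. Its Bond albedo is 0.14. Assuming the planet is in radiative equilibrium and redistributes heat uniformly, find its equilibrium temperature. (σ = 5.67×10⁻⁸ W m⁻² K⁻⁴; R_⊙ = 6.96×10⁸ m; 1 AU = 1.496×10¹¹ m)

R_⋆ = 0.610 × 6.96×10⁸ = 4.25×10⁸ m.
d = 4.22 AU = 6.31×10¹¹ m.
L = 4πR_⋆²σT_⋆⁴ = 4π(4.25×10⁸)² × 5.67×10⁻⁸ × (4010)⁴ = 3.32×10²⁵ W.
S = L/(4πd²) = 6.63 W m⁻².
Energy balance: absorbed = emitted ⇒ πR²·S(1−A) = 4πR²·σT_eq⁴, so T_eq⁴ = S(1−A)/(4σ).
T_eq = [6.63 × 0.86 / (4 × 5.67×10⁻⁸)]^(1/4) = (2.51×10⁷)^(1/4) = 70.8 K.

T_eq ≈ 70.8 K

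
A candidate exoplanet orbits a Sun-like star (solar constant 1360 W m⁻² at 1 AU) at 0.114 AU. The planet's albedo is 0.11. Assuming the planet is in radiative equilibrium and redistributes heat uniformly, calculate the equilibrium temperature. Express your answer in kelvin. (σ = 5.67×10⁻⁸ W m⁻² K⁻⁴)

Flux at 0.114 AU: S = 1360/0.114² = 1.05×10⁵ W m⁻².
Energy balance: absorbed = emitted ⇒ πR²·S(1−A) = 4πR²·σT_eq⁴, so T_eq⁴ = S(1−A)/(4σ).
T_eq = [1.05×10⁵ × 0.89 / (4 × 5.67×10⁻⁸)]^(1/4) = (4.11×10¹¹)^(1/4) = 801 K.

T_eq ≈ 801 K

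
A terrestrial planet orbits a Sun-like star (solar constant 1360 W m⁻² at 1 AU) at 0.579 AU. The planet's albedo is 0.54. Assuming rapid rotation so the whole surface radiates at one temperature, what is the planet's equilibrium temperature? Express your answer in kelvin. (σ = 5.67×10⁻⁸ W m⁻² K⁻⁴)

Flux at 0.579 AU: S = 1360/0.579² = 4060 W m⁻².
Energy balance: absorbed = emitted ⇒ πR²·S(1−A) = 4πR²·σT_eq⁴, so T_eq⁴ = S(1−A)/(4σ).
T_eq = [4060 × 0.46 / (4 × 5.67×10⁻⁸)]^(1/4) = (8.23×10⁹)^(1/4) = 301 K.

T_eq ≈ 301 K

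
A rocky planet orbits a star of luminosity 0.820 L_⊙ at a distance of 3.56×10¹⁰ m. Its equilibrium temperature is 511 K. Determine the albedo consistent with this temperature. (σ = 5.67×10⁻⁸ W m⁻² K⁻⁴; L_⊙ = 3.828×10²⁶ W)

L = 0.820 × 3.828×10²⁶ = 3.14×10²⁶ W.
Flux: S = L/(4πd²) = 3.14×10²⁶/(4π×(3.56×10¹⁰)²) = 1.97×10⁴ W m⁻².
From T_eq⁴ = S(1−A)/(4σ): 1−A = 4σT_eq⁴/S.
1−A = 4 × 5.67×10⁻⁸ × (511)⁴ / 1.97×10⁴ = 0.785.

A ≈ 0.22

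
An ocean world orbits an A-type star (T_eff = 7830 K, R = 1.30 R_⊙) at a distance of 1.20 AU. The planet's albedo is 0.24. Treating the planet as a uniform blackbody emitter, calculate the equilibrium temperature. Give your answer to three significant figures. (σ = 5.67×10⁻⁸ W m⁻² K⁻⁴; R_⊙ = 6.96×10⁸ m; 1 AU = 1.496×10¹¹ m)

R_⋆ = 1.30 × 6.96×10⁸ = 9.05×10⁸ m.
d = 1.20 AU = 1.80×10¹¹ m.
L = 4πR_⋆²σT_⋆⁴ = 4π(9.05×10⁸)² × 5.67×10⁻⁸ × (7830)⁴ = 2.19×10²⁷ W.
S = L/(4πd²) = 5410 W m⁻².
Energy balance: absorbed = emitted ⇒ πR²·S(1−A) = 4πR²·σT_eq⁴, so T_eq⁴ = S(1−A)/(4σ).
T_eq = [5410 × 0.76 / (4 × 5.67×10⁻⁸)]^(1/4) = (1.81×10¹⁰)^(1/4) = 367 K.

T_eq ≈ 367 K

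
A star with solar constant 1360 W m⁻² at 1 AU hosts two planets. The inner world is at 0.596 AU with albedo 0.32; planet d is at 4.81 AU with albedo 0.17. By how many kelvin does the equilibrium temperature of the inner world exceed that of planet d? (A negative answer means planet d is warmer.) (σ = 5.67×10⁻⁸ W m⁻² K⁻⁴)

T_eq = [S₀(1−A)/(4σd²)]^(1/4), so T ∝ (1−A)^(1/4) / √d.
T₁ = [1360×0.68/(4×5.67×10⁻⁸×0.596²)]^(1/4) = 327.32 K.
T₂ = [1360×0.83/(4×5.67×10⁻⁸×4.81²)]^(1/4) = 121.11 K.

ΔT ≈ 206.2 K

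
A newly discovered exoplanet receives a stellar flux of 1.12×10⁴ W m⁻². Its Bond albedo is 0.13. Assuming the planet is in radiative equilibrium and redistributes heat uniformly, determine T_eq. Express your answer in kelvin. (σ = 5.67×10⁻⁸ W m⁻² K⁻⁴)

T_eq ≈ 455 K

Energy balance: absorbed = emitted ⇒ πR²·S(1−A) = 4πR²·σT_eq⁴, so T_eq⁴ = S(1−A)/(4σ).
T_eq = [1.12×10⁴ × 0.87 / (4 × 5.67×10⁻⁸)]^(1/4) = (4.30×10¹⁰)^(1/4) = 455 K.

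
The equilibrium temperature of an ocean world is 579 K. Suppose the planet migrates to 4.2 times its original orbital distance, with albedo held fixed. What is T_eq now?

T_eq ≈ 283 K

T_eq ∝ L^(1/4) · d^(−1/2).
T′ = 579 / 4.2^(1/2) = 283 K.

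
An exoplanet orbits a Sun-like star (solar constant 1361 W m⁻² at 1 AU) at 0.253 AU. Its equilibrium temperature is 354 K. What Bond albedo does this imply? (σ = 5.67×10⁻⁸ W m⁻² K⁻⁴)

Flux at 0.253 AU: S = 1361/0.253² = 2.13×10⁴ W m⁻².
From T_eq⁴ = S(1−A)/(4σ): 1−A = 4σT_eq⁴/S.
1−A = 4 × 5.67×10⁻⁸ × (354)⁴ / 2.13×10⁴ = 0.168.

A ≈ 0.83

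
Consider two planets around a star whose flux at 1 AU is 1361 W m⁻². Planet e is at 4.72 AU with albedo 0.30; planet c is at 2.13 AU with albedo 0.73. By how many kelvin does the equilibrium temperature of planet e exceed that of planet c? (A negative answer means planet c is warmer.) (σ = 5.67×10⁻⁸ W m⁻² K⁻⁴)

ΔT ≈ -20.3 K

T_eq = [S₀(1−A)/(4σd²)]^(1/4), so T ∝ (1−A)^(1/4) / √d.
T₁ = [1361×0.70/(4×5.67×10⁻⁸×4.72²)]^(1/4) = 117.18 K.
T₂ = [1361×0.27/(4×5.67×10⁻⁸×2.13²)]^(1/4) = 137.47 K.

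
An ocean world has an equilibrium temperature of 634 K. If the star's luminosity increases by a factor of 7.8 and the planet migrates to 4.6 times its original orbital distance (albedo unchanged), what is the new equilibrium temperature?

T_eq ≈ 494 K

T_eq ∝ L^(1/4) · d^(−1/2).
T′ = 634 × 7.8^(1/4) / 4.6^(1/2) = 494 K.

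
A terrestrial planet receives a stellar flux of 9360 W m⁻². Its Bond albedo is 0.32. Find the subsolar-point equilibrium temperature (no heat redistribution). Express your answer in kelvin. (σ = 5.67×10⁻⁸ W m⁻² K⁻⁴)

At the subsolar point the surface absorbs S(1−A) and emits σT⁴ per unit area — no factor of 4, since only the local patch is in balance.
T = [9360 × 0.68 / 5.67×10⁻⁸]^(1/4) = (1.12×10¹¹)^(1/4) = 579 K.

T_ss ≈ 579 K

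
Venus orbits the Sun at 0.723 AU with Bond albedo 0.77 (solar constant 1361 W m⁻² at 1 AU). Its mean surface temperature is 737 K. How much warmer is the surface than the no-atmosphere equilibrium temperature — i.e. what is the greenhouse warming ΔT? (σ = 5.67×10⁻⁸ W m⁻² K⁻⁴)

S = 1361/0.723² = 2604 W m⁻².
T_eq = [S(1−A)/(4σ)]^(1/4) = [2604×0.23/(4×5.67×10⁻⁸)]^(1/4) = 226.7 K.
ΔT = T_surf − T_eq = 737 − 226.7.

ΔT ≈ 510.3 K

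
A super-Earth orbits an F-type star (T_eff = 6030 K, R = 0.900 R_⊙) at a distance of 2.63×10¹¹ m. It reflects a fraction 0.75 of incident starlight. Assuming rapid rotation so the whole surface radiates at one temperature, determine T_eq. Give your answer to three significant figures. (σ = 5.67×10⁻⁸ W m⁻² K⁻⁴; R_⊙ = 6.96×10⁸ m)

T_eq ≈ 147 K

R_⋆ = 0.900 × 6.96×10⁸ = 6.26×10⁸ m.
L = 4πR_⋆²σT_⋆⁴ = 4π(6.26×10⁸)² × 5.67×10⁻⁸ × (6030)⁴ = 3.70×10²⁶ W.
S = L/(4πd²) = 425 W m⁻².
Energy balance: absorbed = emitted ⇒ πR²·S(1−A) = 4πR²·σT_eq⁴, so T_eq⁴ = S(1−A)/(4σ).
T_eq = [425 × 0.25 / (4 × 5.67×10⁻⁸)]^(1/4) = (4.69×10⁸)^(1/4) = 147 K.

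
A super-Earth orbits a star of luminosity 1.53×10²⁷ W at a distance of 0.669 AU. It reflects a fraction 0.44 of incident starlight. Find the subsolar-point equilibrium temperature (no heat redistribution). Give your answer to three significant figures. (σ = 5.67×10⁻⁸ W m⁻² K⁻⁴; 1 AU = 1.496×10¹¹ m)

T_ss ≈ 589 K

d = 0.669 AU = 1.00×10¹¹ m.
Flux: S = L/(4πd²) = 1.53×10²⁷/(4π×(1.00×10¹¹)²) = 1.22×10⁴ W m⁻².
At the subsolar point the surface absorbs S(1−A) and emits σT⁴ per unit area — no factor of 4, since only the local patch is in balance.
T = [1.22×10⁴ × 0.56 / 5.67×10⁻⁸]^(1/4) = (1.20×10¹¹)^(1/4) = 589 K.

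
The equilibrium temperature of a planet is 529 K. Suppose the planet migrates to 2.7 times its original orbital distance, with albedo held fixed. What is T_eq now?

T_eq ∝ L^(1/4) · d^(−1/2).
T′ = 529 / 2.7^(1/2) = 322 K.

T_eq ≈ 322 K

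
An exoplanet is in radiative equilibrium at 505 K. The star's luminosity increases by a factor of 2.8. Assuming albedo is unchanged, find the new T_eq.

T_eq ∝ L^(1/4) · d^(−1/2).
T′ = 505 × 2.8^(1/4) = 653 K.

T_eq ≈ 653 K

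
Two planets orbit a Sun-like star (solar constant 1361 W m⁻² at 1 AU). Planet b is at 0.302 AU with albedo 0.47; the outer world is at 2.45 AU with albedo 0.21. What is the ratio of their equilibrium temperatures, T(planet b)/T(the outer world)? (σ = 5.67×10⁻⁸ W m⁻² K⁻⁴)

T_eq = [S₀(1−A)/(4σd²)]^(1/4), so T ∝ (1−A)^(1/4) / √d.
T₁ = [1361×0.53/(4×5.67×10⁻⁸×0.302²)]^(1/4) = 432.13 K.
T₂ = [1361×0.79/(4×5.67×10⁻⁸×2.45²)]^(1/4) = 167.64 K.

T₁/T₂ ≈ 2.578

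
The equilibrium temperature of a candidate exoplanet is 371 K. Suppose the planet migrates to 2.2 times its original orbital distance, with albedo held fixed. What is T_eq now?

T_eq ∝ L^(1/4) · d^(−1/2).
T′ = 371 / 2.2^(1/2) = 250 K.

T_eq ≈ 250 K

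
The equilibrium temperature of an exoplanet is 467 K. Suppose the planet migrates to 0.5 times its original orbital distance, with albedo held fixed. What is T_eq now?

T_eq ≈ 660 K

T_eq ∝ L^(1/4) · d^(−1/2).
T′ = 467 / 0.5^(1/2) = 660 K.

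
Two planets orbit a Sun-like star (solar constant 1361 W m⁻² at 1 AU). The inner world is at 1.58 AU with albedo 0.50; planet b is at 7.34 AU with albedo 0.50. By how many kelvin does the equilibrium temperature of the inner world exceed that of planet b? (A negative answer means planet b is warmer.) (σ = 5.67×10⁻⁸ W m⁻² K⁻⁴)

T_eq = [S₀(1−A)/(4σd²)]^(1/4), so T ∝ (1−A)^(1/4) / √d.
T₁ = [1361×0.50/(4×5.67×10⁻⁸×1.58²)]^(1/4) = 186.19 K.
T₂ = [1361×0.50/(4×5.67×10⁻⁸×7.34²)]^(1/4) = 86.39 K.

ΔT ≈ 99.8 K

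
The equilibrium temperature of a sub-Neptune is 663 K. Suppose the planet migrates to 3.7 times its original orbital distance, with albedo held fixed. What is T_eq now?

T_eq ≈ 345 K

T_eq ∝ L^(1/4) · d^(−1/2).
T′ = 663 / 3.7^(1/2) = 345 K.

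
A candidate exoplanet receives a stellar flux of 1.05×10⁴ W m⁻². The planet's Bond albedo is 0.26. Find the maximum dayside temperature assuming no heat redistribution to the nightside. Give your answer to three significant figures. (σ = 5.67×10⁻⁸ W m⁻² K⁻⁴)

T_ss ≈ 608 K

With no redistribution each surface element balances locally: S(1−A) = σT⁴.
T = [1.05×10⁴ × 0.74 / 5.67×10⁻⁸]^(1/4) = (1.37×10¹¹)^(1/4) = 608 K.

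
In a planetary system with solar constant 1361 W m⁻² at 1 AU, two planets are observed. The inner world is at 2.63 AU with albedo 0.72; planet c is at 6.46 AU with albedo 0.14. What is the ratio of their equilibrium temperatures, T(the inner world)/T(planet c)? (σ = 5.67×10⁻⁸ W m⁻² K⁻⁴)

T₁/T₂ ≈ 1.184

T_eq = [S₀(1−A)/(4σd²)]^(1/4), so T ∝ (1−A)^(1/4) / √d.
T₁ = [1361×0.28/(4×5.67×10⁻⁸×2.63²)]^(1/4) = 124.84 K.
T₂ = [1361×0.86/(4×5.67×10⁻⁸×6.46²)]^(1/4) = 105.45 K.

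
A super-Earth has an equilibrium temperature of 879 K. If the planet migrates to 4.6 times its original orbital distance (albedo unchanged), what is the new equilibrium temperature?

T_eq ≈ 410 K

T_eq ∝ L^(1/4) · d^(−1/2).
T′ = 879 / 4.6^(1/2) = 410 K.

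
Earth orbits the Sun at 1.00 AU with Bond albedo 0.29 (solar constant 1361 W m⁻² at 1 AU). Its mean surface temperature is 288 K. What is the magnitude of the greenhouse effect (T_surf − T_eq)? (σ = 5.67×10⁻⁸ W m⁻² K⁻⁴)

S = 1361/1.00² = 1361 W m⁻².
T_eq = [S(1−A)/(4σ)]^(1/4) = [1361×0.71/(4×5.67×10⁻⁸)]^(1/4) = 255.5 K.
ΔT = T_surf − T_eq = 288 − 255.5.

ΔT ≈ 32.5 K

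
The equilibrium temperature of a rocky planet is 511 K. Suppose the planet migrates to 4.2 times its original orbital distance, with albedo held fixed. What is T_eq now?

T_eq ∝ L^(1/4) · d^(−1/2).
T′ = 511 / 4.2^(1/2) = 249 K.

T_eq ≈ 249 K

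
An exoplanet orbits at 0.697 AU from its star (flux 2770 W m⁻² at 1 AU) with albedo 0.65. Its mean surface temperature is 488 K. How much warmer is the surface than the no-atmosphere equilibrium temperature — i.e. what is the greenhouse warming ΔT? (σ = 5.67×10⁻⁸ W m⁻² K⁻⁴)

ΔT ≈ 181.7 K

S = 2770/0.697² = 5702 W m⁻².
T_eq = [S(1−A)/(4σ)]^(1/4) = [5702×0.35/(4×5.67×10⁻⁸)]^(1/4) = 306.3 K.
ΔT = T_surf − T_eq = 488 − 306.3.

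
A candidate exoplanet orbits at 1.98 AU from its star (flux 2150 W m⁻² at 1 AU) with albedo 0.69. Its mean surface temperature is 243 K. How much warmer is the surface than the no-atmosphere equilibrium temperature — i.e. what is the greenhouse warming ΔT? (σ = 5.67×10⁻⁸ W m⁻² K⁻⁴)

ΔT ≈ 77.5 K

S = 2150/1.98² = 548.4 W m⁻².
T_eq = [S(1−A)/(4σ)]^(1/4) = [548.4×0.31/(4×5.67×10⁻⁸)]^(1/4) = 165.5 K.
ΔT = T_surf − T_eq = 243 − 165.5.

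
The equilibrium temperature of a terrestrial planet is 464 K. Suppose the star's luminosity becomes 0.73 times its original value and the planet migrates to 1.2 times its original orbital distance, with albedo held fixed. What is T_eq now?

T_eq ∝ L^(1/4) · d^(−1/2).
T′ = 464 × 0.73^(1/4) / 1.2^(1/2) = 392 K.

T_eq ≈ 392 K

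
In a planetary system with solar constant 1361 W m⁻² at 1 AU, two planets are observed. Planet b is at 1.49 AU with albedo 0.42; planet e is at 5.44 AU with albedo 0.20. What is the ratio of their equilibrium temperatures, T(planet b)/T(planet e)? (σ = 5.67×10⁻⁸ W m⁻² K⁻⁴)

T₁/T₂ ≈ 1.763

T_eq = [S₀(1−A)/(4σd²)]^(1/4), so T ∝ (1−A)^(1/4) / √d.
T₁ = [1361×0.58/(4×5.67×10⁻⁸×1.49²)]^(1/4) = 198.98 K.
T₂ = [1361×0.80/(4×5.67×10⁻⁸×5.44²)]^(1/4) = 112.86 K.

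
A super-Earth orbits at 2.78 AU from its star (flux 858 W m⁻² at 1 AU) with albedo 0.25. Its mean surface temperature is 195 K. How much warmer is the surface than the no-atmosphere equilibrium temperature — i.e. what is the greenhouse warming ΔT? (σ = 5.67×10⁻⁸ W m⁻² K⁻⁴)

S = 858/2.78² = 111.0 W m⁻².
T_eq = [S(1−A)/(4σ)]^(1/4) = [111.0×0.75/(4×5.67×10⁻⁸)]^(1/4) = 138.4 K.
ΔT = T_surf − T_eq = 195 − 138.4.

ΔT ≈ 56.6 K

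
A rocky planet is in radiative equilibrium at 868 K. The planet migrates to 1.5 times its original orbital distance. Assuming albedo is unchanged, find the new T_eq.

T_eq ∝ L^(1/4) · d^(−1/2).
T′ = 868 / 1.5^(1/2) = 709 K.

T_eq ≈ 709 K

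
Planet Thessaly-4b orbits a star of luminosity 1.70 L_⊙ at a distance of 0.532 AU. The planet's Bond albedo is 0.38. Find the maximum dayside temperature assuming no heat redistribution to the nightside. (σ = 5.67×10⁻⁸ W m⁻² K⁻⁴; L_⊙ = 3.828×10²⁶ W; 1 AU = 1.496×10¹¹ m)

d = 0.532 AU = 7.96×10¹⁰ m.
L = 1.70 × 3.828×10²⁶ = 6.51×10²⁶ W.
Flux: S = L/(4πd²) = 6.51×10²⁶/(4π×(7.96×10¹⁰)²) = 8180 W m⁻².
With no redistribution each surface element balances locally: S(1−A) = σT⁴.
T = [8180 × 0.62 / 5.67×10⁻⁸]^(1/4) = (8.94×10¹⁰)^(1/4) = 547 K.

T_ss ≈ 547 K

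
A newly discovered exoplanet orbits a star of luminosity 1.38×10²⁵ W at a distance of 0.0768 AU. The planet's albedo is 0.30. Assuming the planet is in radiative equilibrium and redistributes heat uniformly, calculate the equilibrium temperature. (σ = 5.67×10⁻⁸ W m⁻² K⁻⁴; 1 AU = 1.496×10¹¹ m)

T_eq ≈ 400 K

d = 0.0768 AU = 1.15×10¹⁰ m.
Flux: S = L/(4πd²) = 1.38×10²⁵/(4π×(1.15×10¹⁰)²) = 8320 W m⁻².
Energy balance: absorbed = emitted ⇒ πR²·S(1−A) = 4πR²·σT_eq⁴, so T_eq⁴ = S(1−A)/(4σ).
T_eq = [8320 × 0.70 / (4 × 5.67×10⁻⁸)]^(1/4) = (2.57×10¹⁰)^(1/4) = 400 K.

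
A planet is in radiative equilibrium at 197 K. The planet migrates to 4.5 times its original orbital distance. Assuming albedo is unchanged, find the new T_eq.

T_eq ≈ 92.9 K

T_eq ∝ L^(1/4) · d^(−1/2).
T′ = 197 / 4.5^(1/2) = 92.9 K.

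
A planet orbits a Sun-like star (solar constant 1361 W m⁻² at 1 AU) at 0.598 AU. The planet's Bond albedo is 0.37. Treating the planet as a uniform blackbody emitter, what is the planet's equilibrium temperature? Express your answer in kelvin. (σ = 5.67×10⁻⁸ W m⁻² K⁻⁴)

Flux at 0.598 AU: S = 1361/0.598² = 3810 W m⁻².
Energy balance: absorbed = emitted ⇒ πR²·S(1−A) = 4πR²·σT_eq⁴, so T_eq⁴ = S(1−A)/(4σ).
T_eq = [3810 × 0.63 / (4 × 5.67×10⁻⁸)]^(1/4) = (1.06×10¹⁰)^(1/4) = 321 K.

T_eq ≈ 321 K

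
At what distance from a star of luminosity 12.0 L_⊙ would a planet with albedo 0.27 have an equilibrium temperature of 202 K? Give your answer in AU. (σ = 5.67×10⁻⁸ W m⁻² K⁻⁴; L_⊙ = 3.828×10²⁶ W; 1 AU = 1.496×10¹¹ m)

L = 12.0 × 3.828×10²⁶ = 4.59×10²⁷ W.
From T_eq⁴ = L(1−A)/(16πσd²): d = √[L(1−A)/(16πσT_eq⁴)].
d = √[4.59×10²⁷ × 0.73 / (16π × 5.67×10⁻⁸ × (202)⁴)] = 8.41×10¹¹ m = 5.62 AU.

d ≈ 5.62 AU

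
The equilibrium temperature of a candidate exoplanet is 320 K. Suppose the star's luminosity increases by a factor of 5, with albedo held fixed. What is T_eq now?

T_eq ∝ L^(1/4) · d^(−1/2).
T′ = 320 × 5^(1/4) = 479 K.

T_eq ≈ 479 K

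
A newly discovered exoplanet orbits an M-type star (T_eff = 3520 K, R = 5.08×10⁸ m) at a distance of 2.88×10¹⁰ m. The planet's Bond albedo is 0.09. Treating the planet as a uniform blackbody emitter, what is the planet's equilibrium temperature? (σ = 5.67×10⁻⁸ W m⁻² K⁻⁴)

T_eq ≈ 323 K

L = 4πR_⋆²σT_⋆⁴ = 4π(5.08×10⁸)² × 5.67×10⁻⁸ × (3520)⁴ = 2.82×10²⁵ W.
S = L/(4πd²) = 2710 W m⁻².
Energy balance: absorbed = emitted ⇒ πR²·S(1−A) = 4πR²·σT_eq⁴, so T_eq⁴ = S(1−A)/(4σ).
T_eq = [2710 × 0.91 / (4 × 5.67×10⁻⁸)]^(1/4) = (1.09×10¹⁰)^(1/4) = 323 K.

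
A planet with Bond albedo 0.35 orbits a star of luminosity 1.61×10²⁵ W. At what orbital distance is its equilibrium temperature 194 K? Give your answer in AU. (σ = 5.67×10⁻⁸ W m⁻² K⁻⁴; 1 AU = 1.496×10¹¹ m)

d ≈ 0.340 AU

From T_eq⁴ = L(1−A)/(16πσd²): d = √[L(1−A)/(16πσT_eq⁴)].
d = √[1.61×10²⁵ × 0.65 / (16π × 5.67×10⁻⁸ × (194)⁴)] = 5.09×10¹⁰ m = 0.340 AU.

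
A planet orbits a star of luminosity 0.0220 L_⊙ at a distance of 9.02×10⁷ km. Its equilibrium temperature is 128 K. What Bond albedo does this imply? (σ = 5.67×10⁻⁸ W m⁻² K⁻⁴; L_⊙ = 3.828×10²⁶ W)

A ≈ 0.26

d = 9.02×10⁷ km = 9.02×10¹⁰ m.
L = 0.0220 × 3.828×10²⁶ = 8.42×10²⁴ W.
Flux: S = L/(4πd²) = 8.42×10²⁴/(4π×(9.02×10¹⁰)²) = 82.4 W m⁻².
From T_eq⁴ = S(1−A)/(4σ): 1−A = 4σT_eq⁴/S.
1−A = 4 × 5.67×10⁻⁸ × (128)⁴ / 82.4 = 0.739.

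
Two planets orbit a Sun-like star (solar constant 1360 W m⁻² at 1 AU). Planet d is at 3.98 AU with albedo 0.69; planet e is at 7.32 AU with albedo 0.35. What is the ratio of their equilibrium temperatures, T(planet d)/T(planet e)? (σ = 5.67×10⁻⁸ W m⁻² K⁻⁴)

T_eq = [S₀(1−A)/(4σd²)]^(1/4), so T ∝ (1−A)^(1/4) / √d.
T₁ = [1360×0.31/(4×5.67×10⁻⁸×3.98²)]^(1/4) = 104.08 K.
T₂ = [1360×0.65/(4×5.67×10⁻⁸×7.32²)]^(1/4) = 92.35 K.

T₁/T₂ ≈ 1.127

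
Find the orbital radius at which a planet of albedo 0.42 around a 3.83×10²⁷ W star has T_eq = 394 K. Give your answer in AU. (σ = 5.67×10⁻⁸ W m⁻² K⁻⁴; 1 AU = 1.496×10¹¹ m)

From T_eq⁴ = L(1−A)/(16πσd²): d = √[L(1−A)/(16πσT_eq⁴)].
d = √[3.83×10²⁷ × 0.58 / (16π × 5.67×10⁻⁸ × (394)⁴)] = 1.80×10¹¹ m = 1.20 AU.

d ≈ 1.20 AU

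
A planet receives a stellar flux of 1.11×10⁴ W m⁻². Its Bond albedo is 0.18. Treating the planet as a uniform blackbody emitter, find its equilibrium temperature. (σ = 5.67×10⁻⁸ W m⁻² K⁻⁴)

T_eq ≈ 448 K

Energy balance: absorbed = emitted ⇒ πR²·S(1−A) = 4πR²·σT_eq⁴, so T_eq⁴ = S(1−A)/(4σ).
T_eq = [1.11×10⁴ × 0.82 / (4 × 5.67×10⁻⁸)]^(1/4) = (4.01×10¹⁰)^(1/4) = 448 K.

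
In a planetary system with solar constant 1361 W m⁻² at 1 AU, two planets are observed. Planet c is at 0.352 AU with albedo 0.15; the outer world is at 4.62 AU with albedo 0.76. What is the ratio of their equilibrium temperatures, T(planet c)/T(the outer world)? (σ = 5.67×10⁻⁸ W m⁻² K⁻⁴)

T_eq = [S₀(1−A)/(4σd²)]^(1/4), so T ∝ (1−A)^(1/4) / √d.
T₁ = [1361×0.85/(4×5.67×10⁻⁸×0.352²)]^(1/4) = 450.44 K.
T₂ = [1361×0.24/(4×5.67×10⁻⁸×4.62²)]^(1/4) = 90.63 K.

T₁/T₂ ≈ 4.970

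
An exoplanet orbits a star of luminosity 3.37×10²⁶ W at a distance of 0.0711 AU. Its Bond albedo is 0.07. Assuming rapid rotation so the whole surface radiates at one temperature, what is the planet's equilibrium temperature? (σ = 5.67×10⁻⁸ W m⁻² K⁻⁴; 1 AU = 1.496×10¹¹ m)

d = 0.0711 AU = 1.06×10¹⁰ m.
Flux: S = L/(4πd²) = 3.37×10²⁶/(4π×(1.06×10¹⁰)²) = 2.37×10⁵ W m⁻².
Energy balance: absorbed = emitted ⇒ πR²·S(1−A) = 4πR²·σT_eq⁴, so T_eq⁴ = S(1−A)/(4σ).
T_eq = [2.37×10⁵ × 0.93 / (4 × 5.67×10⁻⁸)]^(1/4) = (9.72×10¹¹)^(1/4) = 993 K.

T_eq ≈ 993 K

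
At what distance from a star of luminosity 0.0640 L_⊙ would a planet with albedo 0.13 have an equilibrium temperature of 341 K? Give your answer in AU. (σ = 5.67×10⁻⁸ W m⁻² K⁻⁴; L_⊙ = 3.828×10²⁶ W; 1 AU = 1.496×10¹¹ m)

d ≈ 0.157 AU

L = 0.0640 × 3.828×10²⁶ = 2.45×10²⁵ W.
From T_eq⁴ = L(1−A)/(16πσd²): d = √[L(1−A)/(16πσT_eq⁴)].
d = √[2.45×10²⁵ × 0.87 / (16π × 5.67×10⁻⁸ × (341)⁴)] = 2.35×10¹⁰ m = 0.157 AU.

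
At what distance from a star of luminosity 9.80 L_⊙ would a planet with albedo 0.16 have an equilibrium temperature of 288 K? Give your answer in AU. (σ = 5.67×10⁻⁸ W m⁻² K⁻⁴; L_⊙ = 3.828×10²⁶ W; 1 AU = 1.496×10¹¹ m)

d ≈ 2.68 AU

L = 9.80 × 3.828×10²⁶ = 3.75×10²⁷ W.
From T_eq⁴ = L(1−A)/(16πσd²): d = √[L(1−A)/(16πσT_eq⁴)].
d = √[3.75×10²⁷ × 0.84 / (16π × 5.67×10⁻⁸ × (288)⁴)] = 4.01×10¹¹ m = 2.68 AU.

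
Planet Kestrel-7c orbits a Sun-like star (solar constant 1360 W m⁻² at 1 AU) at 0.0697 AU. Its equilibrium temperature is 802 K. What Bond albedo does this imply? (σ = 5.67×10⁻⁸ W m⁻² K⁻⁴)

A ≈ 0.66

Flux at 0.0697 AU: S = 1360/0.0697² = 2.80×10⁵ W m⁻².
From T_eq⁴ = S(1−A)/(4σ): 1−A = 4σT_eq⁴/S.
1−A = 4 × 5.67×10⁻⁸ × (802)⁴ / 2.80×10⁵ = 0.335.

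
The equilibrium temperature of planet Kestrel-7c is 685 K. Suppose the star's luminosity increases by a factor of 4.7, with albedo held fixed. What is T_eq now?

T_eq ≈ 1010 K

T_eq ∝ L^(1/4) · d^(−1/2).
T′ = 685 × 4.7^(1/4) = 1010 K.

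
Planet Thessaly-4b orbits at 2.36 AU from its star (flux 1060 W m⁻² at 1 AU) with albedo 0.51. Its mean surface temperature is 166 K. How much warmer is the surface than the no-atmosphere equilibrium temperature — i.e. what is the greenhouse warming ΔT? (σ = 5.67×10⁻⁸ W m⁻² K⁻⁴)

S = 1060/2.36² = 190.3 W m⁻².
T_eq = [S(1−A)/(4σ)]^(1/4) = [190.3×0.49/(4×5.67×10⁻⁸)]^(1/4) = 142.4 K.
ΔT = T_surf − T_eq = 166 − 142.4.

ΔT ≈ 23.6 K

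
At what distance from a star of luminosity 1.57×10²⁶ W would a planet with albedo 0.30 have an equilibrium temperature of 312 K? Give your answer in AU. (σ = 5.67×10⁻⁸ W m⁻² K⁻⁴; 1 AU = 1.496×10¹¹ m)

d ≈ 0.426 AU

From T_eq⁴ = L(1−A)/(16πσd²): d = √[L(1−A)/(16πσT_eq⁴)].
d = √[1.57×10²⁶ × 0.70 / (16π × 5.67×10⁻⁸ × (312)⁴)] = 6.38×10¹⁰ m = 0.426 AU.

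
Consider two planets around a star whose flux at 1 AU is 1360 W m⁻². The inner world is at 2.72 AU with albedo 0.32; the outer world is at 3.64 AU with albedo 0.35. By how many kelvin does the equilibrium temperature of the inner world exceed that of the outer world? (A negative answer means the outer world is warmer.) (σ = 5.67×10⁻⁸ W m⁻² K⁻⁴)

T_eq = [S₀(1−A)/(4σd²)]^(1/4), so T ∝ (1−A)^(1/4) / √d.
T₁ = [1360×0.68/(4×5.67×10⁻⁸×2.72²)]^(1/4) = 153.22 K.
T₂ = [1360×0.65/(4×5.67×10⁻⁸×3.64²)]^(1/4) = 130.96 K.

ΔT ≈ 22.3 K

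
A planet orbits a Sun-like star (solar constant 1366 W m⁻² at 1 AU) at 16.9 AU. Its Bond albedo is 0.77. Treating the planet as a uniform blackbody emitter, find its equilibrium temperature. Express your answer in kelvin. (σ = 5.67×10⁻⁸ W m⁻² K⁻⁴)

T_eq ≈ 46.9 K

Flux at 16.9 AU: S = 1366/16.9² = 4.78 W m⁻².
Energy balance: absorbed = emitted ⇒ πR²·S(1−A) = 4πR²·σT_eq⁴, so T_eq⁴ = S(1−A)/(4σ).
T_eq = [4.78 × 0.23 / (4 × 5.67×10⁻⁸)]^(1/4) = (4.85×10⁶)^(1/4) = 46.9 K.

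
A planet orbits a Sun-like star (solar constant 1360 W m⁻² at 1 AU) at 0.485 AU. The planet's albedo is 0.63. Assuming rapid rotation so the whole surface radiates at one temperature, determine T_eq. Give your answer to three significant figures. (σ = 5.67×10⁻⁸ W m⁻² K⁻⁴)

T_eq ≈ 312 K

Flux at 0.485 AU: S = 1360/0.485² = 5780 W m⁻².
Energy balance: absorbed = emitted ⇒ πR²·S(1−A) = 4πR²·σT_eq⁴, so T_eq⁴ = S(1−A)/(4σ).
T_eq = [5780 × 0.37 / (4 × 5.67×10⁻⁸)]^(1/4) = (9.43×10⁹)^(1/4) = 312 K.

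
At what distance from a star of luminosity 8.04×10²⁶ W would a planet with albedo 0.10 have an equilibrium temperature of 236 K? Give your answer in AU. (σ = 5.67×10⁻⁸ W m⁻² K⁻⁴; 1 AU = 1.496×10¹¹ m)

From T_eq⁴ = L(1−A)/(16πσd²): d = √[L(1−A)/(16πσT_eq⁴)].
d = √[8.04×10²⁶ × 0.90 / (16π × 5.67×10⁻⁸ × (236)⁴)] = 2.86×10¹¹ m = 1.91 AU.

d ≈ 1.91 AU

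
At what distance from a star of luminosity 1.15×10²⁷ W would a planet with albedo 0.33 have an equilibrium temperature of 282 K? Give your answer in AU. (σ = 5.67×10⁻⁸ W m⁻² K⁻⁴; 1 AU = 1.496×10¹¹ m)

From T_eq⁴ = L(1−A)/(16πσd²): d = √[L(1−A)/(16πσT_eq⁴)].
d = √[1.15×10²⁷ × 0.67 / (16π × 5.67×10⁻⁸ × (282)⁴)] = 2.07×10¹¹ m = 1.38 AU.

d ≈ 1.38 AU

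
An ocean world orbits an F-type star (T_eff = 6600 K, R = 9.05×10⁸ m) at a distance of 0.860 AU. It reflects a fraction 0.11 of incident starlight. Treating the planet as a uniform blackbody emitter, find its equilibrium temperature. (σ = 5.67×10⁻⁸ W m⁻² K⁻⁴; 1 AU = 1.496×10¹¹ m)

T_eq ≈ 380 K

d = 0.860 AU = 1.29×10¹¹ m.
L = 4πR_⋆²σT_⋆⁴ = 4π(9.05×10⁸)² × 5.67×10⁻⁸ × (6600)⁴ = 1.11×10²⁷ W.
S = L/(4πd²) = 5320 W m⁻².
Energy balance: absorbed = emitted ⇒ πR²·S(1−A) = 4πR²·σT_eq⁴, so T_eq⁴ = S(1−A)/(4σ).
T_eq = [5320 × 0.89 / (4 × 5.67×10⁻⁸)]^(1/4) = (2.09×10¹⁰)^(1/4) = 380 K.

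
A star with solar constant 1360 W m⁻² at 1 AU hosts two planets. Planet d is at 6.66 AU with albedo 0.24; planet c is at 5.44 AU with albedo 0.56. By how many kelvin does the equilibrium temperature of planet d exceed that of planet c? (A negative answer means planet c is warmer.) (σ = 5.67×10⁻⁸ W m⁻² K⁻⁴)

T_eq = [S₀(1−A)/(4σd²)]^(1/4), so T ∝ (1−A)^(1/4) / √d.
T₁ = [1360×0.76/(4×5.67×10⁻⁸×6.66²)]^(1/4) = 100.68 K.
T₂ = [1360×0.44/(4×5.67×10⁻⁸×5.44²)]^(1/4) = 97.17 K.

ΔT ≈ 3.5 K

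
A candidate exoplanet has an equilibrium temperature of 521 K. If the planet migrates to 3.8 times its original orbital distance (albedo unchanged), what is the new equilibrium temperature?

T_eq ∝ L^(1/4) · d^(−1/2).
T′ = 521 / 3.8^(1/2) = 267 K.

T_eq ≈ 267 K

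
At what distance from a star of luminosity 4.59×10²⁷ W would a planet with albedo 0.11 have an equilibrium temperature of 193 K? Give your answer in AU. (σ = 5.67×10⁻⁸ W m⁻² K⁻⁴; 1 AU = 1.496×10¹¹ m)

d ≈ 6.79 AU

From T_eq⁴ = L(1−A)/(16πσd²): d = √[L(1−A)/(16πσT_eq⁴)].
d = √[4.59×10²⁷ × 0.89 / (16π × 5.67×10⁻⁸ × (193)⁴)] = 1.02×10¹² m = 6.79 AU.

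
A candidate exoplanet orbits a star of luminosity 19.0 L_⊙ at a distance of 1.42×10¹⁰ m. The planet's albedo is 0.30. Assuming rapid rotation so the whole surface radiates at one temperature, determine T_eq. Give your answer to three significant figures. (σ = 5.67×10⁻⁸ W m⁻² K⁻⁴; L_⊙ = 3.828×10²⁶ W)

T_eq ≈ 1730 K

L = 19.0 × 3.828×10²⁶ = 7.27×10²⁷ W.
Flux: S = L/(4πd²) = 7.27×10²⁷/(4π×(1.42×10¹⁰)²) = 2.87×10⁶ W m⁻².
Energy balance: absorbed = emitted ⇒ πR²·S(1−A) = 4πR²·σT_eq⁴, so T_eq⁴ = S(1−A)/(4σ).
T_eq = [2.87×10⁶ × 0.70 / (4 × 5.67×10⁻⁸)]^(1/4) = (8.86×10¹²)^(1/4) = 1730 K.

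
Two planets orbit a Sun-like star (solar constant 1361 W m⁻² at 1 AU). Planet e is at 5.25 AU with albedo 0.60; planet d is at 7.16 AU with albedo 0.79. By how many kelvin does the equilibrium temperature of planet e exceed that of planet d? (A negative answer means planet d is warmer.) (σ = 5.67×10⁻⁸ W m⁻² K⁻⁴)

T_eq = [S₀(1−A)/(4σd²)]^(1/4), so T ∝ (1−A)^(1/4) / √d.
T₁ = [1361×0.40/(4×5.67×10⁻⁸×5.25²)]^(1/4) = 96.60 K.
T₂ = [1361×0.21/(4×5.67×10⁻⁸×7.16²)]^(1/4) = 70.41 K.

ΔT ≈ 26.2 K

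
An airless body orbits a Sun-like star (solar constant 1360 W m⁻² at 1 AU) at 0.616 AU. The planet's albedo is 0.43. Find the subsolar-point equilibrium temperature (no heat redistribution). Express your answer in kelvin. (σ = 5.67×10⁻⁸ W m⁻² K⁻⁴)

T_ss ≈ 436 K

Flux at 0.616 AU: S = 1360/0.616² = 3580 W m⁻².
At the subsolar point the surface absorbs S(1−A) and emits σT⁴ per unit area — no factor of 4, since only the local patch is in balance.
T = [3580 × 0.57 / 5.67×10⁻⁸]^(1/4) = (3.60×10¹⁰)^(1/4) = 436 K.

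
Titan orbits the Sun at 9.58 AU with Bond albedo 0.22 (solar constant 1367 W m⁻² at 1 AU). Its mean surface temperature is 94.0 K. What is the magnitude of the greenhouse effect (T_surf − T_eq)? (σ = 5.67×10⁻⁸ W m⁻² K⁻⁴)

S = 1367/9.58² = 14.89 W m⁻².
T_eq = [S(1−A)/(4σ)]^(1/4) = [14.89×0.78/(4×5.67×10⁻⁸)]^(1/4) = 84.6 K.
ΔT = T_surf − T_eq = 94 − 84.6.

ΔT ≈ 9.4 K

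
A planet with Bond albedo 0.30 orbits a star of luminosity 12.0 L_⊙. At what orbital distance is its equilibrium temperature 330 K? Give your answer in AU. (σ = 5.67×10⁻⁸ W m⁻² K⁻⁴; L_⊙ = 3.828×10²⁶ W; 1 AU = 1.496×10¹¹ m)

L = 12.0 × 3.828×10²⁶ = 4.59×10²⁷ W.
From T_eq⁴ = L(1−A)/(16πσd²): d = √[L(1−A)/(16πσT_eq⁴)].
d = √[4.59×10²⁷ × 0.70 / (16π × 5.67×10⁻⁸ × (330)⁴)] = 3.08×10¹¹ m = 2.06 AU.

d ≈ 2.06 AU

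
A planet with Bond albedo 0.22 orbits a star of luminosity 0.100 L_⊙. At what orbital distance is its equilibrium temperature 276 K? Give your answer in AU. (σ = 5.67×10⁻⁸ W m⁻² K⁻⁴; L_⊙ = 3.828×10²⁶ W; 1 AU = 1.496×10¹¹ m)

L = 0.100 × 3.828×10²⁶ = 3.83×10²⁵ W.
From T_eq⁴ = L(1−A)/(16πσd²): d = √[L(1−A)/(16πσT_eq⁴)].
d = √[3.83×10²⁵ × 0.78 / (16π × 5.67×10⁻⁸ × (276)⁴)] = 4.25×10¹⁰ m = 0.284 AU.

d ≈ 0.284 AU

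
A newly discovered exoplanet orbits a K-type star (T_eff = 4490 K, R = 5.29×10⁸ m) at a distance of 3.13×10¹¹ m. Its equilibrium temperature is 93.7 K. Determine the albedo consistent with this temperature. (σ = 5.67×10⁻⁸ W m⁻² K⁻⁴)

L = 4πR_⋆²σT_⋆⁴ = 4π(5.29×10⁸)² × 5.67×10⁻⁸ × (4490)⁴ = 8.10×10²⁵ W.
S = L/(4πd²) = 65.8 W m⁻².
From T_eq⁴ = S(1−A)/(4σ): 1−A = 4σT_eq⁴/S.
1−A = 4 × 5.67×10⁻⁸ × (93.7)⁴ / 65.8 = 0.266.

A ≈ 0.73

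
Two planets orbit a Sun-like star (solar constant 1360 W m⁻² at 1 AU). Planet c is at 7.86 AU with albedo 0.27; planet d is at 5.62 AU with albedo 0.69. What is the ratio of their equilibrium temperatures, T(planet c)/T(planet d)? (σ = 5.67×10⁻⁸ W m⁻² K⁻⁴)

T_eq = [S₀(1−A)/(4σd²)]^(1/4), so T ∝ (1−A)^(1/4) / √d.
T₁ = [1360×0.73/(4×5.67×10⁻⁸×7.86²)]^(1/4) = 91.75 K.
T₂ = [1360×0.31/(4×5.67×10⁻⁸×5.62²)]^(1/4) = 87.59 K.

T₁/T₂ ≈ 1.047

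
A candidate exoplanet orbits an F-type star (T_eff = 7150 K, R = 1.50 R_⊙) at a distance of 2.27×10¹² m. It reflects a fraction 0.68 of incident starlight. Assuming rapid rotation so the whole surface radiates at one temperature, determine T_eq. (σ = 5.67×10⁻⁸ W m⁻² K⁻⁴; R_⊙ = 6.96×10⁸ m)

T_eq ≈ 81.5 K

R_⋆ = 1.50 × 6.96×10⁸ = 1.04×10⁹ m.
L = 4πR_⋆²σT_⋆⁴ = 4π(1.04×10⁹)² × 5.67×10⁻⁸ × (7150)⁴ = 2.03×10²⁷ W.
S = L/(4πd²) = 31.3 W m⁻².
Energy balance: absorbed = emitted ⇒ πR²·S(1−A) = 4πR²·σT_eq⁴, so T_eq⁴ = S(1−A)/(4σ).
T_eq = [31.3 × 0.32 / (4 × 5.67×10⁻⁸)]^(1/4) = (4.42×10⁷)^(1/4) = 81.5 K.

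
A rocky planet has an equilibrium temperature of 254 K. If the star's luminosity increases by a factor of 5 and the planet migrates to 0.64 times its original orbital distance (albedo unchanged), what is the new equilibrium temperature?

T_eq ≈ 475 K

T_eq ∝ L^(1/4) · d^(−1/2).
T′ = 254 × 5^(1/4) / 0.64^(1/2) = 475 K.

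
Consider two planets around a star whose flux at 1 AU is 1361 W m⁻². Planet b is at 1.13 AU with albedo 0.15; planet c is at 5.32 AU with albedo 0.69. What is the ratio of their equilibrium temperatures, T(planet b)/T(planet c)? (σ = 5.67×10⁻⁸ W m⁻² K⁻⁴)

T_eq = [S₀(1−A)/(4σd²)]^(1/4), so T ∝ (1−A)^(1/4) / √d.
T₁ = [1361×0.85/(4×5.67×10⁻⁸×1.13²)]^(1/4) = 251.40 K.
T₂ = [1361×0.31/(4×5.67×10⁻⁸×5.32²)]^(1/4) = 90.04 K.

T₁/T₂ ≈ 2.792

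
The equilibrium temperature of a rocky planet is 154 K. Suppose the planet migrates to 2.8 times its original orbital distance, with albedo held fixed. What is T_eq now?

T_eq ∝ L^(1/4) · d^(−1/2).
T′ = 154 / 2.8^(1/2) = 92.0 K.

T_eq ≈ 92.0 K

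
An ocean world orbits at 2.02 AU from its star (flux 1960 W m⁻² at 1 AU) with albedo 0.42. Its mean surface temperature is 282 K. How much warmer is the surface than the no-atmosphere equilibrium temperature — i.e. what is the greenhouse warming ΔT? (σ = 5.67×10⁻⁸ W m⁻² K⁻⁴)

S = 1960/2.02² = 480.3 W m⁻².
T_eq = [S(1−A)/(4σ)]^(1/4) = [480.3×0.58/(4×5.67×10⁻⁸)]^(1/4) = 187.2 K.
ΔT = T_surf − T_eq = 282 − 187.2.

ΔT ≈ 94.8 K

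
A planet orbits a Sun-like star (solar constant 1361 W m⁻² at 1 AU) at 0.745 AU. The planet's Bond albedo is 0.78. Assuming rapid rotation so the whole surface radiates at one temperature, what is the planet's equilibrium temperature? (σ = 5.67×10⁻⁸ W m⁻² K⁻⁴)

T_eq ≈ 221 K

Flux at 0.745 AU: S = 1361/0.745² = 2450 W m⁻².
Energy balance: absorbed = emitted ⇒ πR²·S(1−A) = 4πR²·σT_eq⁴, so T_eq⁴ = S(1−A)/(4σ).
T_eq = [2450 × 0.22 / (4 × 5.67×10⁻⁸)]^(1/4) = (2.38×10⁹)^(1/4) = 221 K.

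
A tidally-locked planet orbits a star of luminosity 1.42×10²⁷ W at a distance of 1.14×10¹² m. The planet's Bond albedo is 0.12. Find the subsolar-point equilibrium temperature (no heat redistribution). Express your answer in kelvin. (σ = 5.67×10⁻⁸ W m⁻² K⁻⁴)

Flux: S = L/(4πd²) = 1.42×10²⁷/(4π×(1.14×10¹²)²) = 86.9 W m⁻².
At the subsolar point the surface absorbs S(1−A) and emits σT⁴ per unit area — no factor of 4, since only the local patch is in balance.
T = [86.9 × 0.88 / 5.67×10⁻⁸]^(1/4) = (1.35×10⁹)^(1/4) = 192 K.

T_ss ≈ 192 K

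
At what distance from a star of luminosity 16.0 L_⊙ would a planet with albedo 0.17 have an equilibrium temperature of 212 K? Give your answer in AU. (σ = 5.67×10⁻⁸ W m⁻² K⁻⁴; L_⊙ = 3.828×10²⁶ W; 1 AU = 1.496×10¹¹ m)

d ≈ 6.28 AU

L = 16.0 × 3.828×10²⁶ = 6.12×10²⁷ W.
From T_eq⁴ = L(1−A)/(16πσd²): d = √[L(1−A)/(16πσT_eq⁴)].
d = √[6.12×10²⁷ × 0.83 / (16π × 5.67×10⁻⁸ × (212)⁴)] = 9.40×10¹¹ m = 6.28 AU.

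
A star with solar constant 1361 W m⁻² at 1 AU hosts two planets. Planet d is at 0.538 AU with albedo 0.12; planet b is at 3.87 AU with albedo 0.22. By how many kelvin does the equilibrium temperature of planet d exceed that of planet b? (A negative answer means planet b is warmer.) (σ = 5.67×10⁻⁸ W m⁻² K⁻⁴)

T_eq = [S₀(1−A)/(4σd²)]^(1/4), so T ∝ (1−A)^(1/4) / √d.
T₁ = [1361×0.88/(4×5.67×10⁻⁸×0.538²)]^(1/4) = 367.52 K.
T₂ = [1361×0.78/(4×5.67×10⁻⁸×3.87²)]^(1/4) = 132.96 K.

ΔT ≈ 234.6 K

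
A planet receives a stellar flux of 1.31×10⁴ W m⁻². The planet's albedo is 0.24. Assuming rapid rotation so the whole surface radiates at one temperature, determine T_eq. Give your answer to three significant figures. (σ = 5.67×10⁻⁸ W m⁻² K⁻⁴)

T_eq ≈ 458 K

Energy balance: absorbed = emitted ⇒ πR²·S(1−A) = 4πR²·σT_eq⁴, so T_eq⁴ = S(1−A)/(4σ).
T_eq = [1.31×10⁴ × 0.76 / (4 × 5.67×10⁻⁸)]^(1/4) = (4.39×10¹⁰)^(1/4) = 458 K.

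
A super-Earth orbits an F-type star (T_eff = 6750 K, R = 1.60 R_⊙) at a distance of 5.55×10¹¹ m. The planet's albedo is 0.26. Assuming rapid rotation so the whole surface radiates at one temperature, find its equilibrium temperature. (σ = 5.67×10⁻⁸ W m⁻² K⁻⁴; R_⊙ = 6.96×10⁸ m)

T_eq ≈ 198 K

R_⋆ = 1.60 × 6.96×10⁸ = 1.11×10⁹ m.
L = 4πR_⋆²σT_⋆⁴ = 4π(1.11×10⁹)² × 5.67×10⁻⁸ × (6750)⁴ = 1.83×10²⁷ W.
S = L/(4πd²) = 474 W m⁻².
Energy balance: absorbed = emitted ⇒ πR²·S(1−A) = 4πR²·σT_eq⁴, so T_eq⁴ = S(1−A)/(4σ).
T_eq = [474 × 0.74 / (4 × 5.67×10⁻⁸)]^(1/4) = (1.55×10⁹)^(1/4) = 198 K.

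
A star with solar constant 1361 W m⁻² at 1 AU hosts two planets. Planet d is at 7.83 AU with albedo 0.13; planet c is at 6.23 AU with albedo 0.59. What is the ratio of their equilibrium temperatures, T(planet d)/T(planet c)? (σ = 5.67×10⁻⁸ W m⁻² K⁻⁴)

T₁/T₂ ≈ 1.077

T_eq = [S₀(1−A)/(4σd²)]^(1/4), so T ∝ (1−A)^(1/4) / √d.
T₁ = [1361×0.87/(4×5.67×10⁻⁸×7.83²)]^(1/4) = 96.06 K.
T₂ = [1361×0.41/(4×5.67×10⁻⁸×6.23²)]^(1/4) = 89.23 K.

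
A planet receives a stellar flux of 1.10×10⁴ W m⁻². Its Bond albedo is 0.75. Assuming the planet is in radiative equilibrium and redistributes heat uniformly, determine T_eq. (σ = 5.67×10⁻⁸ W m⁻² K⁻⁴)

T_eq ≈ 332 K

Energy balance: absorbed = emitted ⇒ πR²·S(1−A) = 4πR²·σT_eq⁴, so T_eq⁴ = S(1−A)/(4σ).
T_eq = [1.10×10⁴ × 0.25 / (4 × 5.67×10⁻⁸)]^(1/4) = (1.21×10¹⁰)^(1/4) = 332 K.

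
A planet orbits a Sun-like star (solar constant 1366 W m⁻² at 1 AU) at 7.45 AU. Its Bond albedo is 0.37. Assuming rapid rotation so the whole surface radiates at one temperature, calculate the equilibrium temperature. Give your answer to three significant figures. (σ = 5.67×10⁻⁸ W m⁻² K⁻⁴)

Flux at 7.45 AU: S = 1366/7.45² = 24.6 W m⁻².
Energy balance: absorbed = emitted ⇒ πR²·S(1−A) = 4πR²·σT_eq⁴, so T_eq⁴ = S(1−A)/(4σ).
T_eq = [24.6 × 0.63 / (4 × 5.67×10⁻⁸)]^(1/4) = (6.84×10⁷)^(1/4) = 90.9 K.

T_eq ≈ 90.9 K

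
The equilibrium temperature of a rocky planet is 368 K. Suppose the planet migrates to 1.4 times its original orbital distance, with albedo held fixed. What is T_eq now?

T_eq ∝ L^(1/4) · d^(−1/2).
T′ = 368 / 1.4^(1/2) = 311 K.

T_eq ≈ 311 K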